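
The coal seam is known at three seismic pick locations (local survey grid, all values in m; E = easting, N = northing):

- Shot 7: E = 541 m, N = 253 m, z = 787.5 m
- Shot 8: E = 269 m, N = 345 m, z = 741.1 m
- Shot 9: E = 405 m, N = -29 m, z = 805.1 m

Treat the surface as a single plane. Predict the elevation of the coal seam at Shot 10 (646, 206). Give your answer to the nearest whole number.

807 m

Two edge vectors: Shot 7→Shot 8 = (-272, 92, -46.4), Shot 7→Shot 9 = (-136, -282, 17.6).
Normal n = (Shot 7→Shot 8) × (Shot 7→Shot 9) = (-11465.6, 11097.6, 89216).
So ∂z/∂E = −n_x/n_z = 0.12852 and ∂z/∂N = −n_y/n_z = −0.12439.
Intercept c from Shot 7: 787.5 − 69.53 + 31.47 = 749.44.
At (646, 206): z = 83.0 − 25.6 + 749.44 = 806.8 m.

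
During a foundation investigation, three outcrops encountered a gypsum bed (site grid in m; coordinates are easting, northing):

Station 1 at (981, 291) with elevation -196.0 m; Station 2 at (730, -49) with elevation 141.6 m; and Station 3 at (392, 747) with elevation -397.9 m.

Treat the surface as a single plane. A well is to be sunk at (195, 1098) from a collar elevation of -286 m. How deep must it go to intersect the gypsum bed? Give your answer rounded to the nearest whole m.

Let the plane be z = a·easting + b·northing + c.
Station 2−Station 1: −251a − 340b = 337.6;  Station 3−Station 1: −589a + 456b = −201.9.
Solving gives a = −0.27104, b = −0.79285.
Then c = -196 − a·981 − b·291 = 300.61.
At (195, 1098): z_contact = −52.9 − 870.6 + 300.61 = -622.8 m.
Depth below ground = -286 − (-622.8) = 337 m.

337 m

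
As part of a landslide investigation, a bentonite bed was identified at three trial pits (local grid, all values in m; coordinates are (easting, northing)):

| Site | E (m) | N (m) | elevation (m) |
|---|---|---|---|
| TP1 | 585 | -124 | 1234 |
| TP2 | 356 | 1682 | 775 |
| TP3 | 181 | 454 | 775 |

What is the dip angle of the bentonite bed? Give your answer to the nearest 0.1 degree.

Two edge vectors: TP1→TP2 = (-229, 1806, -459), TP1→TP3 = (-404, 578, -459).
Normal n = (TP1→TP2) × (TP1→TP3) = (-563652, 80325, 597262).
So ∂z/∂E = −n_x/n_z = 0.94373 and ∂z/∂N = −n_y/n_z = −0.13449.
Gradient magnitude |∇z| = √(a² + b²) = √(0.89062 + 0.01809) = 0.95326.
True dip = arctan(0.95326) = 43.6°, dipping toward W (azimuth ≈ 278°).

43.6°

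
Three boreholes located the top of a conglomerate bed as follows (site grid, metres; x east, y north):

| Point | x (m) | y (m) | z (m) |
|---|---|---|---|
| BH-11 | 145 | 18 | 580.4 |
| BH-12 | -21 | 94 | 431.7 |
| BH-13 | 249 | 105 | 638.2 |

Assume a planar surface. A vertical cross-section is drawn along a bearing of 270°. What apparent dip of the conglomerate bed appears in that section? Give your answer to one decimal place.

Two edge vectors: BH-11→BH-12 = (-166, 76, -148.7), BH-11→BH-13 = (104, 87, 57.8).
Normal n = (BH-11→BH-12) × (BH-11→BH-13) = (17329.7, -5870, -22346).
So ∂z/∂x = −n_x/n_z = 0.77552 and ∂z/∂y = −n_y/n_z = −0.26269.
Unit vector along 270° is (sin 270°, cos 270°) = (-1.0000, -0.0000).
Slope in that direction = a·(-1.0000) + b·(-0.0000) = −0.77552.
Apparent dip = arctan|0.77552| = 37.8° (true dip is 39.3°, so apparent ≤ true as expected).

37.8°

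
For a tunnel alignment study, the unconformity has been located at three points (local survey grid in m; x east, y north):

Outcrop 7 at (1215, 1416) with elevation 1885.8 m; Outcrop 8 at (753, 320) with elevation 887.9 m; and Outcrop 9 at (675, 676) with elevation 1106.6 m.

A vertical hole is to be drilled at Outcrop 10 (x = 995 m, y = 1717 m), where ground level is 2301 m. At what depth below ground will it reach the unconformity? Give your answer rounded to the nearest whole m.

302 m

Two edge vectors: Outcrop 7→Outcrop 8 = (-462, -1096, -997.9), Outcrop 7→Outcrop 9 = (-540, -740, -779.2).
Normal n = (Outcrop 7→Outcrop 8) × (Outcrop 7→Outcrop 9) = (115557.2, 178875.6, -249960).
So ∂z/∂x = −n_x/n_z = 0.46230 and ∂z/∂y = −n_y/n_z = 0.71562.
Intercept c from Outcrop 7: 1885.8 − 561.70 − 1013.31 = 310.79.
At (995, 1717): z_contact = 460.0 + 1228.7 + 310.79 = 1999.5 m.
Depth below ground = 2301 − 1999.5 = 302 m.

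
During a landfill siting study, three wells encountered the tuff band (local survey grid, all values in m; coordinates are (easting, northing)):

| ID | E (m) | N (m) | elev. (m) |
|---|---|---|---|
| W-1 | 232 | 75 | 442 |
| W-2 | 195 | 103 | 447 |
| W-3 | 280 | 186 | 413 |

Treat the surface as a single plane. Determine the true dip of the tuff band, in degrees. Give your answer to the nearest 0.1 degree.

Two edge vectors: W-1→W-2 = (-37, 28, 5), W-1→W-3 = (48, 111, -29).
Normal n = (W-1→W-2) × (W-1→W-3) = (-1367, -833, -5451).
So ∂z/∂E = −n_x/n_z = −0.25078 and ∂z/∂N = −n_y/n_z = −0.15282.
Gradient magnitude |∇z| = √(a² + b²) = √(0.06289 + 0.02335) = 0.29367.
True dip = arctan(0.29367) = 16.4°, dipping toward ENE (azimuth ≈ 059°).

16.4°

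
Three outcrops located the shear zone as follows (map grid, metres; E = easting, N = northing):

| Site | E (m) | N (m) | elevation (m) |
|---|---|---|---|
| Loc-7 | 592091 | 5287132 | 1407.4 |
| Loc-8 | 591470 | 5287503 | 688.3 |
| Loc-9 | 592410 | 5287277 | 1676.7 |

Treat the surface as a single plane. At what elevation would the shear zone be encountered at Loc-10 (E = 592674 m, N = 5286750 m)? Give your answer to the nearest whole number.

Let the plane be z = a·E + b·N + c.
Loc-8−Loc-7: −621a + 371b = −719.1;  Loc-9−Loc-7: 319a + 145b = 269.3.
Solving gives a = 0.97977773, b = −0.29826962.
Then c = 1407.4 − a·592091 − b·5287132 = 998280.70.
At (592674, 5286750): z = 580688.8 − 1576876.9 + 998280.70 = 2092.5 m.

2093 m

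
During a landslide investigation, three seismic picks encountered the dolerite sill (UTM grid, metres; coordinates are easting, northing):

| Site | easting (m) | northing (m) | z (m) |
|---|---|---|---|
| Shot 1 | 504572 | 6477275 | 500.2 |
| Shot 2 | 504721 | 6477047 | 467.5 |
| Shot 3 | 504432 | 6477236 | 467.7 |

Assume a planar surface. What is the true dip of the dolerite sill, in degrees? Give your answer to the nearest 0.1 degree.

16.6°

Two edge vectors: Shot 1→Shot 2 = (149, -228, -32.7), Shot 1→Shot 3 = (-140, -39, -32.5).
Normal n = (Shot 1→Shot 2) × (Shot 1→Shot 3) = (6134.7, 9420.5, -37731).
So ∂z/∂easting = −n_x/n_z = 0.16259 and ∂z/∂northing = −n_y/n_z = 0.24968.
Gradient magnitude |∇z| = √(a² + b²) = √(0.02644 + 0.06234) = 0.29795.
True dip = arctan(0.29795) = 16.6°, dipping toward SSW (azimuth ≈ 213°).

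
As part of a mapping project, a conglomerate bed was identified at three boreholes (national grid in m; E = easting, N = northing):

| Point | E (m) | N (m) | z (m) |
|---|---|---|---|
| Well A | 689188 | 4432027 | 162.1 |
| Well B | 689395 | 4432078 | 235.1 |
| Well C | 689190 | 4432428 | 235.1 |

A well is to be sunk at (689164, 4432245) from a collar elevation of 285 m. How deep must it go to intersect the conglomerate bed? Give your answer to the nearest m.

Two edge vectors: Well A→Well B = (207, 51, 73), Well A→Well C = (2, 401, 73).
Normal n = (Well A→Well B) × (Well A→Well C) = (-25550, -14965, 82905).
So ∂z/∂E = −n_x/n_z = 0.30818407 and ∂z/∂N = −n_y/n_z = 0.18050781.
Intercept c from Well A: 162.1 − 212396.76 − 800015.49 = −1012250.15.
At (689164, 4432245): z_contact = 212389.4 + 800054.8 − 1012250.15 = 194.1 m.
Depth below ground = 285 − 194.1 = 91 m.

91 m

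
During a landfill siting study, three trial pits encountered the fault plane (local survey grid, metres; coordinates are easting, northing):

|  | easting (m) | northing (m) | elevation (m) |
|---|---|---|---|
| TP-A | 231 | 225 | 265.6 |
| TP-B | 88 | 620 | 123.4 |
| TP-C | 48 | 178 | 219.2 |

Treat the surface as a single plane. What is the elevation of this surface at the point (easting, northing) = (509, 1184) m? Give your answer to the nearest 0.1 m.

118.3 m

Let the plane be z = a·easting + b·northing + c.
TP-B−TP-A: −143a + 395b = −142.2;  TP-C−TP-A: −183a − 47b = −46.4.
Solving gives a = 0.316576, b = −0.245391.
Then c = 265.6 − a·231 − b·225 = 247.68.
At (509, 1184): z = 161.1 − 290.5 + 247.68 = 118.3 m.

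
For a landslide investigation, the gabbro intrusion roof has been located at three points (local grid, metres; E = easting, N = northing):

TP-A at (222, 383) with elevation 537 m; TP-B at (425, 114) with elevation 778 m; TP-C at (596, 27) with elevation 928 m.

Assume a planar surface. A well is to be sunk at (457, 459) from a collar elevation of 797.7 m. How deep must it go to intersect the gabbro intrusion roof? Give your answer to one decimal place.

Two edge vectors: TP-A→TP-B = (203, -269, 241), TP-A→TP-C = (374, -356, 391).
Normal n = (TP-A→TP-B) × (TP-A→TP-C) = (-19383, 10761, 28338).
So ∂z/∂E = −n_x/n_z = 0.68399 and ∂z/∂N = −n_y/n_z = −0.37974.
Intercept c from TP-A: 537 − 151.85 + 145.44 = 530.59.
At (457, 459): z_contact = 312.58 − 174.30 + 530.59 = 668.88 m.
Depth below ground = 797.7 − 668.88 = 128.8 m.

128.8 m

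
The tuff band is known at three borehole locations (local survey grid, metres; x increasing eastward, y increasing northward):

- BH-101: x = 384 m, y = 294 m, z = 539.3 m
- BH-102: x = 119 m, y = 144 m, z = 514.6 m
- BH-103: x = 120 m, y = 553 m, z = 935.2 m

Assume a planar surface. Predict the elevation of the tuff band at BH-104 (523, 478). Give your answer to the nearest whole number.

661 m

Let the plane be z = a·x + b·y + c.
BH-102−BH-101: −265a − 150b = −24.7;  BH-103−BH-101: −264a + 259b = 395.9.
Solving gives a = −0.48956, b = 1.02956.
Then c = 539.3 − a·384 − b·294 = 424.60.
At (523, 478): z = −256.0 + 492.1 + 424.60 = 660.7 m.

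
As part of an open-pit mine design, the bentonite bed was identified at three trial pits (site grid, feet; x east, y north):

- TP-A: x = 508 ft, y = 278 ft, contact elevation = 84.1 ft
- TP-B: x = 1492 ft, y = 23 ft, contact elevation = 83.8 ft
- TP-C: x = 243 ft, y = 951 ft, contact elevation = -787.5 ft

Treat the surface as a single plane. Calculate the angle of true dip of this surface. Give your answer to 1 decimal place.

56.1°

Let the plane be z = a·x + b·y + c.
TP-B−TP-A: 984a − 255b = −0.3;  TP-C−TP-A: −265a + 673b = −871.6.
Solving gives a = −0.37410, b = −1.44240.
Gradient magnitude |∇z| = √(a² + b²) = √(0.13995 + 2.08052) = 1.49012.
True dip = arctan(1.49012) = 56.1°, dipping toward NNE (azimuth ≈ 015°).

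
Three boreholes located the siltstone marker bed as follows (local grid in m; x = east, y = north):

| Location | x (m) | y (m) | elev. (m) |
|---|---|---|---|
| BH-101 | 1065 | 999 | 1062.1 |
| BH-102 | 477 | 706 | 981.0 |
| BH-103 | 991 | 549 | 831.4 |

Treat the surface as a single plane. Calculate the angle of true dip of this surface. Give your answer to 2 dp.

28.76°

Two edge vectors: BH-101→BH-102 = (-588, -293, -81.1), BH-101→BH-103 = (-74, -450, -230.7).
Normal n = (BH-101→BH-102) × (BH-101→BH-103) = (31100.1, -129650.2, 242918).
So ∂z/∂x = −n_x/n_z = −0.12803 and ∂z/∂y = −n_y/n_z = 0.53372.
Gradient magnitude |∇z| = √(a² + b²) = √(0.01639 + 0.28486) = 0.54886.
True dip = arctan(0.54886) = 28.76°, dipping toward SSE (azimuth ≈ 167°).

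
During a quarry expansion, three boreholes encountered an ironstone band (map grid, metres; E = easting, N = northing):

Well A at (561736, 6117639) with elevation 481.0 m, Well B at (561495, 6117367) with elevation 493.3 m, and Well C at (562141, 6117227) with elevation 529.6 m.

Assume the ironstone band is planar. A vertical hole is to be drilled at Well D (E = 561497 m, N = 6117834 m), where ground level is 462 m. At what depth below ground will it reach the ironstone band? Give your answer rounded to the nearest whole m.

6 m

Let the plane be z = a·E + b·N + c.
Well B−Well A: −241a − 272b = 12.3;  Well C−Well A: 405a − 412b = 48.6.
Solving gives a = 0.03891870, b = −0.07970370.
Then c = 481 − a·561736 − b·6117639 = 466217.45.
At (561497, 6117834): z_contact = 21852.7 − 487614.0 + 466217.45 = 456.2 m.
Depth below ground = 462 − 456.2 = 6 m.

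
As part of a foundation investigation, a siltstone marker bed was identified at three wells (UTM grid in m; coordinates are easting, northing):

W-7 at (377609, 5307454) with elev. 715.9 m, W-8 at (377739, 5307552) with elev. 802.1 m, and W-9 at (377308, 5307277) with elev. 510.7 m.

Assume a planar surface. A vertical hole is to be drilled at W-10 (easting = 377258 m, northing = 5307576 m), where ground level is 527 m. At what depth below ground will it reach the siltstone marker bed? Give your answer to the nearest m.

Let the plane be z = a·easting + b·northing + c.
W-8−W-7: 130a + 98b = 86.2;  W-9−W-7: −301a − 177b = −205.2.
Solving gives a = 0.74787300, b = −0.11248459.
Then c = 715.9 − a·377609 − b·5307454 = 315319.10.
At (377258, 5307576): z_contact = 282141.1 − 597020.5 + 315319.10 = 439.7 m.
Depth below ground = 527 − 439.7 = 87 m.

87 m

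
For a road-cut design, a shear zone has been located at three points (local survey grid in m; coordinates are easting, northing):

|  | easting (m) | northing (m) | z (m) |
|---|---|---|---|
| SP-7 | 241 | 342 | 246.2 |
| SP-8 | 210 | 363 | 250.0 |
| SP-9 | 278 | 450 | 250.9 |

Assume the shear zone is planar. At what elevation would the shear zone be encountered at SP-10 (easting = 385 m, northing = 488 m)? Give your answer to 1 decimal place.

245.5 m

Let the plane be z = a·easting + b·northing + c.
SP-8−SP-7: −31a + 21b = 3.8;  SP-9−SP-7: 37a + 108b = 4.7.
Solving gives a = −0.07556, b = 0.06941.
Then c = 246.2 − a·241 − b·342 = 240.67.
At (385, 488): z = −29.1 + 33.9 + 240.67 = 245.5 m.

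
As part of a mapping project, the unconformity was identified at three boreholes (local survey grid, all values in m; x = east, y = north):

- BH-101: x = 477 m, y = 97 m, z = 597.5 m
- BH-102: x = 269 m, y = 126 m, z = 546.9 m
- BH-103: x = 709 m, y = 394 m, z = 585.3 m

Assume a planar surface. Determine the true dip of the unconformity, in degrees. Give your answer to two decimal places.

Two edge vectors: BH-101→BH-102 = (-208, 29, -50.6), BH-101→BH-103 = (232, 297, -12.2).
Normal n = (BH-101→BH-102) × (BH-101→BH-103) = (14674.4, -14276.8, -68504).
So ∂z/∂x = −n_x/n_z = 0.21421 and ∂z/∂y = −n_y/n_z = −0.20841.
Gradient magnitude |∇z| = √(a² + b²) = √(0.04589 + 0.04343) = 0.29887.
True dip = arctan(0.29887) = 16.64°, dipping toward NW (azimuth ≈ 314°).

16.64°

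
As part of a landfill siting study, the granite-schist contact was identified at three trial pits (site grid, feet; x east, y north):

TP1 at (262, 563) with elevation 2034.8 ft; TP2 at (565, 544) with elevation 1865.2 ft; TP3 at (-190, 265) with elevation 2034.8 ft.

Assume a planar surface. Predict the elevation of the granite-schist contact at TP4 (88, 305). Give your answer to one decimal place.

Let the plane be z = a·x + b·y + c.
TP2−TP1: 303a − 19b = −169.6;  TP3−TP1: −452a − 298b = 0.
Solving gives a = −0.51112, b = 0.77526.
Then c = 2034.8 − a·262 − b·563 = 1732.24.
At (88, 305): z = −45.0 + 236.5 + 1732.24 = 1923.7 ft.

1923.7 ft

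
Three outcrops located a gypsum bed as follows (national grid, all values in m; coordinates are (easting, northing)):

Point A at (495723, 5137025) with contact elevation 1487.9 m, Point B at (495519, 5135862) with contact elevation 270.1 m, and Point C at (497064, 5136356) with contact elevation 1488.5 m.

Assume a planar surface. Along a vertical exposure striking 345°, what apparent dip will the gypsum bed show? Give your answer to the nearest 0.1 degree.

38.9°

Two edge vectors: Point A→Point B = (-204, -1163, -1217.8), Point A→Point C = (1341, -669, 0.6).
Normal n = (Point A→Point B) × (Point A→Point C) = (-815406, -1632947.4, 1696059).
So ∂z/∂E = −n_x/n_z = 0.48077 and ∂z/∂N = −n_y/n_z = 0.96279.
Unit vector along 345° is (sin 345°, cos 345°) = (-0.2588, 0.9659).
Slope in that direction = a·(-0.2588) + b·(0.9659) = 0.80555.
Apparent dip = arctan|0.80555| = 38.9° (true dip is 47.1°, so apparent ≤ true as expected).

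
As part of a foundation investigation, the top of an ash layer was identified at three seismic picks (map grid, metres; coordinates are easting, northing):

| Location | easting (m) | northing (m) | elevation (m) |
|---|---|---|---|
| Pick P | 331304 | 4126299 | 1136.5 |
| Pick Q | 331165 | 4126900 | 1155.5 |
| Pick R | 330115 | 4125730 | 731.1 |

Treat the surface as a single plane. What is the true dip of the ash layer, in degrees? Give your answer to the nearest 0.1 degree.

Let the plane be z = a·easting + b·northing + c.
Pick Q−Pick P: −139a + 601b = 19;  Pick R−Pick P: −1189a − 569b = −405.4.
Solving gives a = 0.29336, b = 0.09946.
Gradient magnitude |∇z| = √(a² + b²) = √(0.08606 + 0.00989) = 0.30976.
True dip = arctan(0.30976) = 17.2°, dipping toward WSW (azimuth ≈ 251°).

17.2°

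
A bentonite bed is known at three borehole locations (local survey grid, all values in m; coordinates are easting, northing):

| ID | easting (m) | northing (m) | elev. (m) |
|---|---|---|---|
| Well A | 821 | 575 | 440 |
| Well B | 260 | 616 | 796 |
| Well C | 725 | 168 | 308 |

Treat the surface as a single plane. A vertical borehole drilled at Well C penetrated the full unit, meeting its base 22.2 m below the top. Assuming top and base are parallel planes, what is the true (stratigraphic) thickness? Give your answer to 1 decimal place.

17.7 m

Let the plane be z = a·easting + b·northing + c.
Well B−Well A: −561a + 41b = 356;  Well C−Well A: −96a − 407b = −132.
Solving gives a = −0.60053, b = 0.46597.
|∇z| = √(a²+b²) = 0.76011, so dip δ = arctan(0.76011) = 37.24°.
True thickness = vertical thickness × cos δ = 22.2 × cos 37.24° = 17.7 m.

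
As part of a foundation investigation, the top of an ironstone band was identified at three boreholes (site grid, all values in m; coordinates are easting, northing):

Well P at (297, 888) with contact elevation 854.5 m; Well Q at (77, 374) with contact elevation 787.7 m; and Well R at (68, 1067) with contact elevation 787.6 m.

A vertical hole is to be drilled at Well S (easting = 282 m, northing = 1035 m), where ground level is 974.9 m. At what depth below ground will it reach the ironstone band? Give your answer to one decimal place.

124.3 m

Let the plane be z = a·easting + b·northing + c.
Well Q−Well P: −220a − 514b = −66.8;  Well R−Well P: −229a + 179b = −66.9.
Solving gives a = 0.295022, b = 0.003687.
Then c = 854.5 − a·297 − b·888 = 763.60.
At (282, 1035): z_contact = 83.20 + 3.82 + 763.60 = 850.62 m.
Depth below ground = 974.9 − 850.62 = 124.3 m.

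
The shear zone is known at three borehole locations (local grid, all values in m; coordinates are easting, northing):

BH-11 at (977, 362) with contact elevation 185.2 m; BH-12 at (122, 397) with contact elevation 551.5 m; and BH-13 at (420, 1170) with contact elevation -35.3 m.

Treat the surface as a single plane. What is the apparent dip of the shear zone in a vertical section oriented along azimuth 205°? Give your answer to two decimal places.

Two edge vectors: BH-11→BH-12 = (-855, 35, 366.3), BH-11→BH-13 = (-557, 808, -220.5).
Normal n = (BH-11→BH-12) × (BH-11→BH-13) = (-303687.9, -392556.6, -671345).
So ∂z/∂easting = −n_x/n_z = −0.45236 and ∂z/∂northing = −n_y/n_z = −0.58473.
Unit vector along 205° is (sin 205°, cos 205°) = (-0.4226, -0.9063).
Slope in that direction = a·(-0.4226) + b·(-0.9063) = 0.72112.
Apparent dip = arctan|0.72112| = 35.80° (true dip is 36.5°, so apparent ≤ true as expected).

35.80°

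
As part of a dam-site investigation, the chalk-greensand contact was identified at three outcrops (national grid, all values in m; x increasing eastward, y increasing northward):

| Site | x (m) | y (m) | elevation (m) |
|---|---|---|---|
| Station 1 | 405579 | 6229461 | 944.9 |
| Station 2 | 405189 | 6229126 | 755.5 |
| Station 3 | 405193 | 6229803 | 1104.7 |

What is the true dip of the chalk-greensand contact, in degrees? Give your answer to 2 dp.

27.35°

Two edge vectors: Station 1→Station 2 = (-390, -335, -189.4), Station 1→Station 3 = (-386, 342, 159.8).
Normal n = (Station 1→Station 2) × (Station 1→Station 3) = (11241.8, 135430.4, -262690).
So ∂z/∂x = −n_x/n_z = 0.04279 and ∂z/∂y = −n_y/n_z = 0.51555.
Gradient magnitude |∇z| = √(a² + b²) = √(0.00183 + 0.26579) = 0.51733.
True dip = arctan(0.51733) = 27.35°, dipping toward S (azimuth ≈ 185°).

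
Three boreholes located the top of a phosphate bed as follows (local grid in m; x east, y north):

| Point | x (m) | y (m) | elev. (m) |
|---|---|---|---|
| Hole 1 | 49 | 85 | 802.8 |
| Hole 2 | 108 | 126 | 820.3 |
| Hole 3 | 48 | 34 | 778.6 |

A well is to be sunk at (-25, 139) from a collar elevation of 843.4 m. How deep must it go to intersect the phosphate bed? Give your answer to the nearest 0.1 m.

12.5 m

Two edge vectors: Hole 1→Hole 2 = (59, 41, 17.5), Hole 1→Hole 3 = (-1, -51, -24.2).
Normal n = (Hole 1→Hole 2) × (Hole 1→Hole 3) = (-99.7, 1410.3, -2968).
So ∂z/∂x = −n_x/n_z = −0.03359 and ∂z/∂y = −n_y/n_z = 0.47517.
Intercept c from Hole 1: 802.8 + 1.65 − 40.39 = 764.06.
At (-25, 139): z_contact = 0.84 + 66.05 + 764.06 = 830.94 m.
Depth below ground = 843.4 − 830.94 = 12.5 m.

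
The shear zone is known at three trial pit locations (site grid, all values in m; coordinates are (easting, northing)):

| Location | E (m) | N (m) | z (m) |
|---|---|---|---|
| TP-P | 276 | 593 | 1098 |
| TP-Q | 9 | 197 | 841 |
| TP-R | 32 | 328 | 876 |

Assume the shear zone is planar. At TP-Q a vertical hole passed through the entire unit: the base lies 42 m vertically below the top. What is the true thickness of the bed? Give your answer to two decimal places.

Two edge vectors: TP-P→TP-Q = (-267, -396, -257), TP-P→TP-R = (-244, -265, -222).
Normal n = (TP-P→TP-Q) × (TP-P→TP-R) = (19807, 3434, -25869).
So ∂z/∂E = −n_x/n_z = 0.76567 and ∂z/∂N = −n_y/n_z = 0.13275.
|∇z| = √(a²+b²) = 0.77709, so dip δ = arctan(0.77709) = 37.85°.
True thickness = vertical thickness × cos δ = 42 × cos 37.85° = 33.16 m.

33.16 m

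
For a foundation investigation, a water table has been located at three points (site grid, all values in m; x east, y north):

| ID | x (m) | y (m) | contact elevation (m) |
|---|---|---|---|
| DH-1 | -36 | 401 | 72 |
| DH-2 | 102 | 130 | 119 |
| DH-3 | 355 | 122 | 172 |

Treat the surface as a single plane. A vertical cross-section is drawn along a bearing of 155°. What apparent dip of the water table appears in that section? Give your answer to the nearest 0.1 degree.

8.5°

Two edge vectors: DH-1→DH-2 = (138, -271, 47), DH-1→DH-3 = (391, -279, 100).
Normal n = (DH-1→DH-2) × (DH-1→DH-3) = (-13987, 4577, 67459).
So ∂z/∂x = −n_x/n_z = 0.20734 and ∂z/∂y = −n_y/n_z = −0.06785.
Unit vector along 155° is (sin 155°, cos 155°) = (0.4226, -0.9063).
Slope in that direction = a·(0.4226) + b·(-0.9063) = 0.14912.
Apparent dip = arctan|0.14912| = 8.5° (true dip is 12.3°, so apparent ≤ true as expected).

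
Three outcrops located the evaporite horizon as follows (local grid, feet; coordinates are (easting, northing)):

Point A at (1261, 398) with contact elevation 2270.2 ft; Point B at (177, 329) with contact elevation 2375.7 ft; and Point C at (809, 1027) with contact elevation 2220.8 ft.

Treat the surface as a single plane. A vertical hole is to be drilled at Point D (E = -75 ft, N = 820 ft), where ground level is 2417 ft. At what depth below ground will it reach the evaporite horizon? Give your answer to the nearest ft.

Two edge vectors: Point A→Point B = (-1084, -69, 105.5), Point A→Point C = (-452, 629, -49.4).
Normal n = (Point A→Point B) × (Point A→Point C) = (-62950.9, -101235.6, -713024).
So ∂z/∂E = −n_x/n_z = −0.08829 and ∂z/∂N = −n_y/n_z = −0.14198.
Intercept c from Point A: 2270.2 + 111.33 + 56.51 = 2438.04.
At (-75, 820): z_contact = 6.6 − 116.4 + 2438.04 = 2328.2 ft.
Depth below ground = 2417 − 2328.2 = 89 ft.

89 ft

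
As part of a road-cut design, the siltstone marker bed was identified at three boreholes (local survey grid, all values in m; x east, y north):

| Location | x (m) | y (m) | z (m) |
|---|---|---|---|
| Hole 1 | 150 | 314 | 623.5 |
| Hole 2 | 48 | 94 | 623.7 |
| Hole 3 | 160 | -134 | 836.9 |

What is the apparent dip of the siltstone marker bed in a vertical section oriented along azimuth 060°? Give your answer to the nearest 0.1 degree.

Two edge vectors: Hole 1→Hole 2 = (-102, -220, 0.2), Hole 1→Hole 3 = (10, -448, 213.4).
Normal n = (Hole 1→Hole 2) × (Hole 1→Hole 3) = (-46858.4, 21768.8, 47896).
So ∂z/∂x = −n_x/n_z = 0.97834 and ∂z/∂y = −n_y/n_z = −0.45450.
Unit vector along 060° is (sin 60°, cos 60°) = (0.8660, 0.5000).
Slope in that direction = a·(0.8660) + b·(0.5000) = 0.62001.
Apparent dip = arctan|0.62001| = 31.8° (true dip is 47.2°, so apparent ≤ true as expected).

31.8°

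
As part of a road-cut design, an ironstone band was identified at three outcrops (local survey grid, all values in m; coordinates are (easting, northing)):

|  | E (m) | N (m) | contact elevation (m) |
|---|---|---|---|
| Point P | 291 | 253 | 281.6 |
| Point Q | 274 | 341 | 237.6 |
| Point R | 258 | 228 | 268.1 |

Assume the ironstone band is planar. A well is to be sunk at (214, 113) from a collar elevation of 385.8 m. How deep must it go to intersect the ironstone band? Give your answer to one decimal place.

Let the plane be z = a·E + b·N + c.
Point Q−Point P: −17a + 88b = −44;  Point R−Point P: −33a − 25b = −13.5.
Solving gives a = 0.68729, b = −0.36723.
Then c = 281.6 − a·291 − b·253 = 174.51.
At (214, 113): z_contact = 147.08 − 41.50 + 174.51 = 280.09 m.
Depth below ground = 385.8 − 280.09 = 105.7 m.

105.7 m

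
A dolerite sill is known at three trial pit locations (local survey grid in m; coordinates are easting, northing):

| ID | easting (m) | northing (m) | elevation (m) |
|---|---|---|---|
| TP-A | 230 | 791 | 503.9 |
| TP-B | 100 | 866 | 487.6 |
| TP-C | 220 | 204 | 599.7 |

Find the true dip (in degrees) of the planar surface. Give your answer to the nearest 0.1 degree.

9.5°

Two edge vectors: TP-A→TP-B = (-130, 75, -16.3), TP-A→TP-C = (-10, -587, 95.8).
Normal n = (TP-A→TP-B) × (TP-A→TP-C) = (-2383.1, 12617, 77060).
So ∂z/∂easting = −n_x/n_z = 0.03093 and ∂z/∂northing = −n_y/n_z = −0.16373.
Gradient magnitude |∇z| = √(a² + b²) = √(0.00096 + 0.02681) = 0.16662.
True dip = arctan(0.16662) = 9.5°, dipping toward N (azimuth ≈ 349°).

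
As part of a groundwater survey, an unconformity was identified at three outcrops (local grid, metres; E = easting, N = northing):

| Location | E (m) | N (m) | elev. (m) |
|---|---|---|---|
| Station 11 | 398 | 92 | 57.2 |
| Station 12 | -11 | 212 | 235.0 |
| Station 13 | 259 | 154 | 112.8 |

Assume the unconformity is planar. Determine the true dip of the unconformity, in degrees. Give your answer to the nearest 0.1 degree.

28.8°

Let the plane be z = a·E + b·N + c.
Station 12−Station 11: −409a + 120b = 177.8;  Station 13−Station 11: −139a + 62b = 55.6.
Solving gives a = −0.50145, b = −0.22745.
Gradient magnitude |∇z| = √(a² + b²) = √(0.25145 + 0.05173) = 0.55062.
True dip = arctan(0.55062) = 28.8°, dipping toward ENE (azimuth ≈ 066°).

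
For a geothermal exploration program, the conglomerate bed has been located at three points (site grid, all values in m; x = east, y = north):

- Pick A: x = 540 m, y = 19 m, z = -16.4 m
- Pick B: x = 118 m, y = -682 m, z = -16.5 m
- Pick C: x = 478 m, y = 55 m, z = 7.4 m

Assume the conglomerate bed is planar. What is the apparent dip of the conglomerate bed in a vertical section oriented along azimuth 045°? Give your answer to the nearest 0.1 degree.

4.6°

Let the plane be z = a·x + b·y + c.
Pick B−Pick A: −422a − 701b = −0.1;  Pick C−Pick A: −62a + 36b = 23.8.
Solving gives a = −0.28438, b = 0.17134.
Unit vector along 045° is (sin 45°, cos 45°) = (0.7071, 0.7071).
Slope in that direction = a·(0.7071) + b·(0.7071) = −0.07993.
Apparent dip = arctan|0.07993| = 4.6° (true dip is 18.4°, so apparent ≤ true as expected).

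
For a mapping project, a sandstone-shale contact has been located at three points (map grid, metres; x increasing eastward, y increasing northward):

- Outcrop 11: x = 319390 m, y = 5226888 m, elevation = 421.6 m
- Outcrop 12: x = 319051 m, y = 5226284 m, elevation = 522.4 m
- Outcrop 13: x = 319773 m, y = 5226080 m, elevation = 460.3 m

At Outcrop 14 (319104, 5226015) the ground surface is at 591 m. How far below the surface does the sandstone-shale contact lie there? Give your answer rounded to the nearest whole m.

Let the plane be z = a·x + b·y + c.
Outcrop 12−Outcrop 11: −339a − 604b = 100.8;  Outcrop 13−Outcrop 11: 383a − 808b = 38.7.
Solving gives a = −0.11493773, b = −0.10237766.
Then c = 421.6 − a·319390 − b·5226888 = 572248.14.
At (319104, 5226015): z_contact = −36677.1 − 535027.2 + 572248.14 = 543.8 m.
Depth below ground = 591 − 543.8 = 47 m.

47 m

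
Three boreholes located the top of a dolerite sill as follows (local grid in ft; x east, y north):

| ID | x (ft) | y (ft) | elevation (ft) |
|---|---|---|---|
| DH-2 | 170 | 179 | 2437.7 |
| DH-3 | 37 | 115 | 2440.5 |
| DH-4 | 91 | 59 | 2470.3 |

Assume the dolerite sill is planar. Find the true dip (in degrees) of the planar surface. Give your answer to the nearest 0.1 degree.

22.3°

Let the plane be z = a·x + b·y + c.
DH-3−DH-2: −133a − 64b = 2.8;  DH-4−DH-2: −79a − 120b = 32.6.
Solving gives a = 0.16053, b = −0.37735.
Gradient magnitude |∇z| = √(a² + b²) = √(0.02577 + 0.14239) = 0.41007.
True dip = arctan(0.41007) = 22.3°, dipping toward NNW (azimuth ≈ 337°).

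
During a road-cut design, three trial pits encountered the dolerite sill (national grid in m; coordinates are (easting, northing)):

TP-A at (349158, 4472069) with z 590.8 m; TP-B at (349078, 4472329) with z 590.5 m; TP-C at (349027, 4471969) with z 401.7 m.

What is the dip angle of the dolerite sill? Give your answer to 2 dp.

50.74°

Let the plane be z = a·E + b·N + c.
TP-B−TP-A: −80a + 260b = −0.3;  TP-C−TP-A: −131a − 100b = −189.1.
Solving gives a = 1.16966, b = 0.35874.
Gradient magnitude |∇z| = √(a² + b²) = √(1.36811 + 0.12870) = 1.22344.
True dip = arctan(1.22344) = 50.74°, dipping toward WSW (azimuth ≈ 253°).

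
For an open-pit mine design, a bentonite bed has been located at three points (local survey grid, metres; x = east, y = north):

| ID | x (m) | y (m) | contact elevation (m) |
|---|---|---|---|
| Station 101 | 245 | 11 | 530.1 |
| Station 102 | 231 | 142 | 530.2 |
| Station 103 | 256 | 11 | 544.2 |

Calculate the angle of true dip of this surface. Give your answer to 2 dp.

Two edge vectors: Station 101→Station 102 = (-14, 131, 0.1), Station 101→Station 103 = (11, 0, 14.1).
Normal n = (Station 101→Station 102) × (Station 101→Station 103) = (1847.1, 198.5, -1441).
So ∂z/∂x = −n_x/n_z = 1.28182 and ∂z/∂y = −n_y/n_z = 0.13775.
Gradient magnitude |∇z| = √(a² + b²) = √(1.64306 + 0.01898) = 1.28920.
True dip = arctan(1.28920) = 52.20°, dipping toward W (azimuth ≈ 264°).

52.20°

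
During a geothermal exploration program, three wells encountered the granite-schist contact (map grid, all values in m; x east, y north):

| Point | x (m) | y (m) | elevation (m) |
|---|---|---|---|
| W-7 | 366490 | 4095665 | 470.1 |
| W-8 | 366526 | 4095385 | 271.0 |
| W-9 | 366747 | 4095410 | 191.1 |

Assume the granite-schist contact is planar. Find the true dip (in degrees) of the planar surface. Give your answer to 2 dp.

Let the plane be z = a·x + b·y + c.
W-8−W-7: 36a − 280b = −199.1;  W-9−W-7: 257a − 255b = −279.
Solving gives a = −0.43564, b = 0.65506.
Gradient magnitude |∇z| = √(a² + b²) = √(0.18978 + 0.42910) = 0.78669.
True dip = arctan(0.78669) = 38.19°, dipping toward SSE (azimuth ≈ 146°).

38.19°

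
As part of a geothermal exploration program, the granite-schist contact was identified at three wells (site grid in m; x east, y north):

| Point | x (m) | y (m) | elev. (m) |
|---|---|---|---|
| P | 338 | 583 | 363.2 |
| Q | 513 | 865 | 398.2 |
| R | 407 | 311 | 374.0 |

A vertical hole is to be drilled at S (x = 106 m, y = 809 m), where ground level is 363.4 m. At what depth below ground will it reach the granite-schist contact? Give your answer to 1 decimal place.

Two edge vectors: P→Q = (175, 282, 35), P→R = (69, -272, 10.8).
Normal n = (P→Q) × (P→R) = (12565.6, 525, -67058).
So ∂z/∂x = −n_x/n_z = 0.18738 and ∂z/∂y = −n_y/n_z = 0.00783.
Intercept c from P: 363.2 − 63.34 − 4.56 = 295.30.
At (106, 809): z_contact = 19.86 + 6.33 + 295.30 = 321.50 m.
Depth below ground = 363.4 − 321.50 = 41.9 m.

41.9 m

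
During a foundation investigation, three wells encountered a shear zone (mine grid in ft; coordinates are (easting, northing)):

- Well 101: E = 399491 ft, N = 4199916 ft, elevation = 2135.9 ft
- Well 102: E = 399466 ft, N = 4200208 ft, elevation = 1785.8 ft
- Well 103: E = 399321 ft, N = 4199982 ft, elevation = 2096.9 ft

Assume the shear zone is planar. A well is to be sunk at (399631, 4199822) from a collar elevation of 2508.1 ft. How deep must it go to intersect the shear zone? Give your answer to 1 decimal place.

291.7 ft

Let the plane be z = a·E + b·N + c.
Well 102−Well 101: −25a + 292b = −350.1;  Well 103−Well 101: −170a + 66b = −39.
Solving gives a = −0.244188373, b = −1.219879141.
Then c = 2135.9 − a·399491 − b·4199916 = 5223076.88.
At (399631, 4199822): z_contact = −97585.24 − 5123275.26 + 5223076.88 = 2216.38 ft.
Depth below ground = 2508.1 − 2216.38 = 291.7 ft.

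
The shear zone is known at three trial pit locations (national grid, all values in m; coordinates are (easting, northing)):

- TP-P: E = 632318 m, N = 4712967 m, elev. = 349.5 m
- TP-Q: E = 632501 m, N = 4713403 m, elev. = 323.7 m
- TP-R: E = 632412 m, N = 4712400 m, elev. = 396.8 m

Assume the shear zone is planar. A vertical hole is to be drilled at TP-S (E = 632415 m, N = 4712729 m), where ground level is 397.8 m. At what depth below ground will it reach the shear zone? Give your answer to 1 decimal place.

26.1 m

Two edge vectors: TP-P→TP-Q = (183, 436, -25.8), TP-P→TP-R = (94, -567, 47.3).
Normal n = (TP-P→TP-Q) × (TP-P→TP-R) = (5994.2, -11081.1, -144745).
So ∂z/∂E = −n_x/n_z = 0.041412139 and ∂z/∂N = −n_y/n_z = −0.076556012.
Intercept c from TP-P: 349.5 − 26185.64 + 360805.96 = 334969.82.
At (632415, 4712729): z_contact = 26189.66 − 360787.74 + 334969.82 = 371.74 m.
Depth below ground = 397.8 − 371.74 = 26.1 m.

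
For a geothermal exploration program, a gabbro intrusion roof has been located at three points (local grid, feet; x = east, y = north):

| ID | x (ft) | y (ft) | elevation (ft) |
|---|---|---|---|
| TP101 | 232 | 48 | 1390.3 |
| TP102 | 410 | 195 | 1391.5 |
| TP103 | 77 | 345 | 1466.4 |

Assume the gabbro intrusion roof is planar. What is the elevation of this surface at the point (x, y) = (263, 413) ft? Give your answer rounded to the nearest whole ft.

Let the plane be z = a·x + b·y + c.
TP102−TP101: 178a + 147b = 1.2;  TP103−TP101: −155a + 297b = 76.1.
Solving gives a = −0.14316, b = 0.18152.
Then c = 1390.3 − a·232 − b·48 = 1414.80.
At (263, 413): z = −37.7 + 75.0 + 1414.80 = 1452.1 ft.

1452 ft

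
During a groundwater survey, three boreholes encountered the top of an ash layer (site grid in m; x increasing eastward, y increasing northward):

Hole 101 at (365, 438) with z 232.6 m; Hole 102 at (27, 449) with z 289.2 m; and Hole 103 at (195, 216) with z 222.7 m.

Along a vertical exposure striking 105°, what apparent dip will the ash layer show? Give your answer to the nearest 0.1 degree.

11.3°

Two edge vectors: Hole 101→Hole 102 = (-338, 11, 56.6), Hole 101→Hole 103 = (-170, -222, -9.9).
Normal n = (Hole 101→Hole 102) × (Hole 101→Hole 103) = (12456.3, -12968.2, 76906).
So ∂z/∂x = −n_x/n_z = −0.16197 and ∂z/∂y = −n_y/n_z = 0.16862.
Unit vector along 105° is (sin 105°, cos 105°) = (0.9659, -0.2588).
Slope in that direction = a·(0.9659) + b·(-0.2588) = −0.20009.
Apparent dip = arctan|0.20009| = 11.3° (true dip is 13.2°, so apparent ≤ true as expected).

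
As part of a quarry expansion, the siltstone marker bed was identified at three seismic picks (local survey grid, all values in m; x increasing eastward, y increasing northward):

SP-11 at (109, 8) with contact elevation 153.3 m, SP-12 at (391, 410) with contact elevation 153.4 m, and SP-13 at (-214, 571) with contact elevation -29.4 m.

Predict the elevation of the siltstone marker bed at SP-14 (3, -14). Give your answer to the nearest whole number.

130 m

Let the plane be z = a·x + b·y + c.
SP-12−SP-11: 282a + 402b = 0.1;  SP-13−SP-11: −323a + 563b = −182.7.
Solving gives a = 0.25467, b = −0.17840.
Then c = 153.3 − a·109 − b·8 = 126.97.
At (3, -14): z = 0.8 + 2.5 + 126.97 = 130.2 m.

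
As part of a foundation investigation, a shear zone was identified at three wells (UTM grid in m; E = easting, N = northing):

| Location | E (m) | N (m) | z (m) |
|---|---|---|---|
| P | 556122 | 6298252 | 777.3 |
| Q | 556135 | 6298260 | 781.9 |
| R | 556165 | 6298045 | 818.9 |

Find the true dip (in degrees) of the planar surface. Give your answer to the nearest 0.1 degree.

23.7°

Let the plane be z = a·E + b·N + c.
Q−P: 13a + 8b = 4.6;  R−P: 43a − 207b = 41.6.
Solving gives a = 0.42339, b = −0.11301.
Gradient magnitude |∇z| = √(a² + b²) = √(0.17926 + 0.01277) = 0.43822.
True dip = arctan(0.43822) = 23.7°, dipping toward WNW (azimuth ≈ 285°).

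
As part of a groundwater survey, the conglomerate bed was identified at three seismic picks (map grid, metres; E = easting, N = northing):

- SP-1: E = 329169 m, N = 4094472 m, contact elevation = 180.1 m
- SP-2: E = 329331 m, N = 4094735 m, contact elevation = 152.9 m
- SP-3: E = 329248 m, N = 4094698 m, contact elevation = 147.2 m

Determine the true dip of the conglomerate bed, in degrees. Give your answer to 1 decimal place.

14.3°

Let the plane be z = a·E + b·N + c.
SP-2−SP-1: 162a + 263b = −27.2;  SP-3−SP-1: 79a + 226b = −32.9.
Solving gives a = 0.15823, b = −0.20088.
Gradient magnitude |∇z| = √(a² + b²) = √(0.02504 + 0.04035) = 0.25571.
True dip = arctan(0.25571) = 14.3°, dipping toward NW (azimuth ≈ 322°).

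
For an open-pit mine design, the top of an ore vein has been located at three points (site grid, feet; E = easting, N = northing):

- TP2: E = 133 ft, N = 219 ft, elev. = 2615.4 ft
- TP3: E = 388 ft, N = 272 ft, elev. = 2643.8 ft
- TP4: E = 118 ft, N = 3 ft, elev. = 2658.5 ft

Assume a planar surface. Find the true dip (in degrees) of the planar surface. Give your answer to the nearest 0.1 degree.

14.6°

Let the plane be z = a·E + b·N + c.
TP3−TP2: 255a + 53b = 28.4;  TP4−TP2: −15a − 216b = 43.1.
Solving gives a = 0.15508, b = −0.21031.
Gradient magnitude |∇z| = √(a² + b²) = √(0.02405 + 0.04423) = 0.26130.
True dip = arctan(0.26130) = 14.6°, dipping toward NW (azimuth ≈ 324°).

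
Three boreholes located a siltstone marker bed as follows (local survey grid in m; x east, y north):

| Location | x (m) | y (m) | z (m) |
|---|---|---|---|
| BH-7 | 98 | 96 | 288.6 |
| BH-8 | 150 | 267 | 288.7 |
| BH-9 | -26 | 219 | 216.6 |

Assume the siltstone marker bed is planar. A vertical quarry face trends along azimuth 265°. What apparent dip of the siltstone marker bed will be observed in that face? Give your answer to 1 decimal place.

Two edge vectors: BH-7→BH-8 = (52, 171, 0.1), BH-7→BH-9 = (-124, 123, -72).
Normal n = (BH-7→BH-8) × (BH-7→BH-9) = (-12324.3, 3731.6, 27600).
So ∂z/∂x = −n_x/n_z = 0.44653 and ∂z/∂y = −n_y/n_z = −0.13520.
Unit vector along 265° is (sin 265°, cos 265°) = (-0.9962, -0.0872).
Slope in that direction = a·(-0.9962) + b·(-0.0872) = −0.43305.
Apparent dip = arctan|0.43305| = 23.4° (true dip is 25.0°, so apparent ≤ true as expected).

23.4°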